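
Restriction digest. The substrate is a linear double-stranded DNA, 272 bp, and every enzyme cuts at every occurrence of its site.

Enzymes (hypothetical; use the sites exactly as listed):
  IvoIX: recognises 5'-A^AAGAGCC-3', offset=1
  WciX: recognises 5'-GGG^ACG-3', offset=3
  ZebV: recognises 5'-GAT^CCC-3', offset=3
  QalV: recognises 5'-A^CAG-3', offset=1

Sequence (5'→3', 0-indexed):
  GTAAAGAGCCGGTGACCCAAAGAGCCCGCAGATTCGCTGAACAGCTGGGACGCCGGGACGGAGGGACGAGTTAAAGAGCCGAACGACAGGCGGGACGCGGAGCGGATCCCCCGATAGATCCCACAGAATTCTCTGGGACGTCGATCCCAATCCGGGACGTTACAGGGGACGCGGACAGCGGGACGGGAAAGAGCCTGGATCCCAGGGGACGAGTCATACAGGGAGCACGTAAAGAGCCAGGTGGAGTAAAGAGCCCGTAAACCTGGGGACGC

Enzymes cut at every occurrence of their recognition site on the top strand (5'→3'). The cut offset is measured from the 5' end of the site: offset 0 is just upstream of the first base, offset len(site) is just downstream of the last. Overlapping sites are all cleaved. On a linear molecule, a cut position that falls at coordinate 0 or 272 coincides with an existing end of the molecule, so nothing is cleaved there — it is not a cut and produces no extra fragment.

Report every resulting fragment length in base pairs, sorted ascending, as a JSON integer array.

Site scan:
  IvoIX AAAGAGCC/1: at [2, 18, 72, 187, 230, 247] ⇒ [3, 19, 73, 188, 231, 248]
  WciX GGGACG/3: at [46, 54, 62, 91, 134, 153, 165, 179, 205, 265] ⇒ [49, 57, 65, 94, 137, 156, 168, 182, 208, 268]
  ZebV GATCCC/3: at [104, 116, 142, 197] ⇒ [107, 119, 145, 200]
  QalV ACAG/1: at [40, 85, 122, 161, 174, 217] ⇒ [41, 86, 123, 162, 175, 218]

All cut coordinates (distinct, sorted): [3, 19, 41, 49, 57, 65, 73, 86, 94, 107, 119, 123, 137, 145, 156, 162, 168, 175, 182, 188, 200, 208, 218, 231, 248, 268]

Fragment lengths:
  [0,3): 3 bp
  [3,19): 16 bp
  [19,41): 22 bp
  [41,49): 8 bp
  [49,57): 8 bp
  [57,65): 8 bp
  [65,73): 8 bp
  [73,86): 13 bp
  [86,94): 8 bp
  [94,107): 13 bp
  [107,119): 12 bp
  [119,123): 4 bp
  [123,137): 14 bp
  [137,145): 8 bp
  [145,156): 11 bp
  [156,162): 6 bp
  [162,168): 6 bp
  [168,175): 7 bp
  [175,182): 7 bp
  [182,188): 6 bp
  [188,200): 12 bp
  [200,208): 8 bp
  [208,218): 10 bp
  [218,231): 13 bp
  [231,248): 17 bp
  [248,268): 20 bp
  [268,272): 4 bp

[3,4,4,6,6,6,7,7,8,8,8,8,8,8,8,10,11,12,12,13,13,13,14,16,17,20,22]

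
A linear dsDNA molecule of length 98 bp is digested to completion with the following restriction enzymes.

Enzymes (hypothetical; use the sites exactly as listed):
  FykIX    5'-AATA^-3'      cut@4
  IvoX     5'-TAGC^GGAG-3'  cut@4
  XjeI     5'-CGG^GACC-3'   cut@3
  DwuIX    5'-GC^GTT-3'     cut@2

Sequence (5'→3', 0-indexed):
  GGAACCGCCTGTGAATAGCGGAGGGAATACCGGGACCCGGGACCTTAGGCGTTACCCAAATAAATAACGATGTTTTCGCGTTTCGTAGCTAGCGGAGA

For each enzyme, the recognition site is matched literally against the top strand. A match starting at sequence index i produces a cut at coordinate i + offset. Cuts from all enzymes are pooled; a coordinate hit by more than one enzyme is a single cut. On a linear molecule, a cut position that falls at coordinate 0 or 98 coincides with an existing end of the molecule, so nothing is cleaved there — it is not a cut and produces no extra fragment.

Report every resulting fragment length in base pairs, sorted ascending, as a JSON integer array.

[2,4,4,5,7,10,10,12,13,14,17]

Site scan:
  FykIX (AATA, off=4): starts [13, 25, 58, 62] → cuts [17, 29, 62, 66]
  IvoX (TAGCGGAG, off=4): starts [15, 89] → cuts [19, 93]
  XjeI (CGGGACC, off=3): starts [30, 37] → cuts [33, 40]
  DwuIX (GCGTT, off=2): starts [48, 77] → cuts [50, 79]

Pooled cuts: [17, 19, 29, 33, 40, 50, 62, 66, 79, 93]

Fragments:
  [0,17): 17 bp
  [17,19): 2 bp
  [19,29): 10 bp
  [29,33): 4 bp
  [33,40): 7 bp
  [40,50): 10 bp
  [50,62): 12 bp
  [62,66): 4 bp
  [66,79): 13 bp
  [79,93): 14 bp
  [93,98): 5 bp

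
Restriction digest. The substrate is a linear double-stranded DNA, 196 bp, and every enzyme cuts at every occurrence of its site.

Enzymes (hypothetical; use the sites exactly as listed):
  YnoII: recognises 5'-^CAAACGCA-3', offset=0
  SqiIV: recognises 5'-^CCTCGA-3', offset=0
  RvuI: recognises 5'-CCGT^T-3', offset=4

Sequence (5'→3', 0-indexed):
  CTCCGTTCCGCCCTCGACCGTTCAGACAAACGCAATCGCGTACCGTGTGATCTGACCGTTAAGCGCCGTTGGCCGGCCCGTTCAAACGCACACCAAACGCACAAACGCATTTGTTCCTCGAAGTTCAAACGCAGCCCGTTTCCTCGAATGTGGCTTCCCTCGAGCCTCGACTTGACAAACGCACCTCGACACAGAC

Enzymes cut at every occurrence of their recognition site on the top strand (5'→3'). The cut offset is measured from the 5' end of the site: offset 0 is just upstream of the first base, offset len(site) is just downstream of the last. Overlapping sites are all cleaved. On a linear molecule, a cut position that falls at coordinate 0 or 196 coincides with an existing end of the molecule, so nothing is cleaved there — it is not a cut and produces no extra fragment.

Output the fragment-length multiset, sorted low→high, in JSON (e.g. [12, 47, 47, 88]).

Per-enzyme occurrences:
  YnoII CAAACGCA/0: at [26, 82, 93, 101, 125, 175] ⇒ [26, 82, 93, 101, 125, 175]
  SqiIV CCTCGA/0: at [11, 115, 141, 157, 164, 183] ⇒ [11, 115, 141, 157, 164, 183]
  RvuI CCGTT/4: at [2, 17, 55, 65, 77, 135] ⇒ [6, 21, 59, 69, 81, 139]

Pooled cuts: [6, 11, 21, 26, 59, 69, 81, 82, 93, 101, 115, 125, 139, 141, 157, 164, 175, 183]

Fragment lengths:
  [0,6): 6 bp
  [6,11): 5 bp
  [11,21): 10 bp
  [21,26): 5 bp
  [26,59): 33 bp
  [59,69): 10 bp
  [69,81): 12 bp
  [81,82): 1 bp
  [82,93): 11 bp
  [93,101): 8 bp
  [101,115): 14 bp
  [115,125): 10 bp
  [125,139): 14 bp
  [139,141): 2 bp
  [141,157): 16 bp
  [157,164): 7 bp
  [164,175): 11 bp
  [175,183): 8 bp
  [183,196): 13 bp

[1,2,5,5,6,7,8,8,10,10,10,11,11,12,13,14,14,16,33]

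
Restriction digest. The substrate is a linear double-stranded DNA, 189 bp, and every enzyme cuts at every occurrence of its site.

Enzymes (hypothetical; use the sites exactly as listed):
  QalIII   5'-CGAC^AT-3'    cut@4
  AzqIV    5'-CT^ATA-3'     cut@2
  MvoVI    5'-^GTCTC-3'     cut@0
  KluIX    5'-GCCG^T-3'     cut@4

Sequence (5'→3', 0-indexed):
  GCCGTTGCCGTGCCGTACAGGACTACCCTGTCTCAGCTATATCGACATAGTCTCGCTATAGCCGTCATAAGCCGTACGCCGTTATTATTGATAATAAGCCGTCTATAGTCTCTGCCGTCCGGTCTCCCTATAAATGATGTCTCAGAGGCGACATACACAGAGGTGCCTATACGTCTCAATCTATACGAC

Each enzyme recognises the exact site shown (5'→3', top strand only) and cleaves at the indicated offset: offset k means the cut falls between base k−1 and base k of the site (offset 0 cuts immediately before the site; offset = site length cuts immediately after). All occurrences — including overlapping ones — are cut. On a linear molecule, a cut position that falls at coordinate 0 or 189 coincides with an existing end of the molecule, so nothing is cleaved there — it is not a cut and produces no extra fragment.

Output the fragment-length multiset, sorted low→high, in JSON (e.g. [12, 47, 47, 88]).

Site scan:
  QalIII CGACAT/4: at [42, 148] ⇒ [46, 152]
  AzqIV CTATA/2: at [36, 55, 102, 127, 166, 180] ⇒ [38, 57, 104, 129, 168, 182]
  MvoVI GTCTC/0: at [29, 49, 107, 121, 138, 172] ⇒ [29, 49, 107, 121, 138, 172]
  KluIX GCCGT/4: at [0, 6, 11, 60, 70, 77, 97, 113] ⇒ [4, 10, 15, 64, 74, 81, 101, 117]

Pooled cuts: [4, 10, 15, 29, 38, 46, 49, 57, 64, 74, 81, 101, 104, 107, 117, 121, 129, 138, 152, 168, 172, 182]

Fragments:
  [0,4): 4 bp
  [4,10): 6 bp
  [10,15): 5 bp
  [15,29): 14 bp
  [29,38): 9 bp
  [38,46): 8 bp
  [46,49): 3 bp
  [49,57): 8 bp
  [57,64): 7 bp
  [64,74): 10 bp
  [74,81): 7 bp
  [81,101): 20 bp
  [101,104): 3 bp
  [104,107): 3 bp
  [107,117): 10 bp
  [117,121): 4 bp
  [121,129): 8 bp
  [129,138): 9 bp
  [138,152): 14 bp
  [152,168): 16 bp
  [168,172): 4 bp
  [172,182): 10 bp
  [182,189): 7 bp

[3,3,3,4,4,4,5,6,7,7,7,8,8,8,9,9,10,10,10,14,14,16,20]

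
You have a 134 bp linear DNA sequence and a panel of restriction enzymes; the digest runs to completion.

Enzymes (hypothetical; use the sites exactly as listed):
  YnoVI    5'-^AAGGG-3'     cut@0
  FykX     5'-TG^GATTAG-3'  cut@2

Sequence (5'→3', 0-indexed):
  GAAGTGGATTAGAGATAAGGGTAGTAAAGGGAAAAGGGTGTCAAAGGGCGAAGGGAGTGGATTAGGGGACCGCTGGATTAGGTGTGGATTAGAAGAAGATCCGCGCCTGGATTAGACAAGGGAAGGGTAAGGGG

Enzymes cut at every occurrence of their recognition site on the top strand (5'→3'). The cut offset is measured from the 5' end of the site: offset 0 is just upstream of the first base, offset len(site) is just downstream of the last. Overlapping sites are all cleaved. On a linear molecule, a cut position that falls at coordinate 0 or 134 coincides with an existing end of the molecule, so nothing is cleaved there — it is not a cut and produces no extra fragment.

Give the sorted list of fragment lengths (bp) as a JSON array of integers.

[5,6,6,6,7,7,8,9,10,10,10,11,16,23]

Site scan:
  YnoVI (AAGGG, off=0): starts [16, 26, 33, 43, 50, 117, 122, 128] → cuts [16, 26, 33, 43, 50, 117, 122, 128]
  FykX (TGGATTAG, off=2): starts [4, 57, 73, 84, 107] → cuts [6, 59, 75, 86, 109]

All cut coordinates (distinct, sorted): [6, 16, 26, 33, 43, 50, 59, 75, 86, 109, 117, 122, 128]

Fragments:
  [0,6): 6 bp
  [6,16): 10 bp
  [16,26): 10 bp
  [26,33): 7 bp
  [33,43): 10 bp
  [43,50): 7 bp
  [50,59): 9 bp
  [59,75): 16 bp
  [75,86): 11 bp
  [86,109): 23 bp
  [109,117): 8 bp
  [117,122): 5 bp
  [122,128): 6 bp
  [128,134): 6 bp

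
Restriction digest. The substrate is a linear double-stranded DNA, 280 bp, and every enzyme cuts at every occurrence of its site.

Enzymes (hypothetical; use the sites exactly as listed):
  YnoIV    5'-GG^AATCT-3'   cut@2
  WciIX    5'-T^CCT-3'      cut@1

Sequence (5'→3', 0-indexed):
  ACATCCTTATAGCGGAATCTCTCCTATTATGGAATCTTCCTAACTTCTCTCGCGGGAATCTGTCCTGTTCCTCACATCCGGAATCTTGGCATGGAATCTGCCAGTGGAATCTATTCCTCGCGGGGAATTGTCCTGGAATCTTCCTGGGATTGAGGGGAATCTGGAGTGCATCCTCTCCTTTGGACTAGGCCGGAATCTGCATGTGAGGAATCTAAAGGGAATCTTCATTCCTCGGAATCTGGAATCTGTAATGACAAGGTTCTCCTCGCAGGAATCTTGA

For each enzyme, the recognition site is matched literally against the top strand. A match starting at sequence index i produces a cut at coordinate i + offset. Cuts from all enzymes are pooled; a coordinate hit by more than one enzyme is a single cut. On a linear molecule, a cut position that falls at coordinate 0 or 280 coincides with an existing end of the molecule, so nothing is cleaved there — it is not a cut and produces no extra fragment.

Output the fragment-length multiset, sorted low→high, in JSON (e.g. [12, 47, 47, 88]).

Per-enzyme occurrences:
  YnoIV GGAATCT/2: at [13, 30, 54, 79, 92, 105, 134, 155, 191, 206, 217, 233, 240, 270] ⇒ [15, 32, 56, 81, 94, 107, 136, 157, 193, 208, 219, 235, 242, 272]
  WciIX TCCT/1: at [3, 21, 37, 62, 68, 114, 130, 141, 170, 175, 228, 262] ⇒ [4, 22, 38, 63, 69, 115, 131, 142, 171, 176, 229, 263]

Pooled cuts: [4, 15, 22, 32, 38, 56, 63, 69, 81, 94, 107, 115, 131, 136, 142, 157, 171, 176, 193, 208, 219, 229, 235, 242, 263, 272]

Fragment lengths:
  [0,4): 4 bp
  [4,15): 11 bp
  [15,22): 7 bp
  [22,32): 10 bp
  [32,38): 6 bp
  [38,56): 18 bp
  [56,63): 7 bp
  [63,69): 6 bp
  [69,81): 12 bp
  [81,94): 13 bp
  [94,107): 13 bp
  [107,115): 8 bp
  [115,131): 16 bp
  [131,136): 5 bp
  [136,142): 6 bp
  [142,157): 15 bp
  [157,171): 14 bp
  [171,176): 5 bp
  [176,193): 17 bp
  [193,208): 15 bp
  [208,219): 11 bp
  [219,229): 10 bp
  [229,235): 6 bp
  [235,242): 7 bp
  [242,263): 21 bp
  [263,272): 9 bp
  [272,280): 8 bp

[4,5,5,6,6,6,6,7,7,7,8,8,9,10,10,11,11,12,13,13,14,15,15,16,17,18,21]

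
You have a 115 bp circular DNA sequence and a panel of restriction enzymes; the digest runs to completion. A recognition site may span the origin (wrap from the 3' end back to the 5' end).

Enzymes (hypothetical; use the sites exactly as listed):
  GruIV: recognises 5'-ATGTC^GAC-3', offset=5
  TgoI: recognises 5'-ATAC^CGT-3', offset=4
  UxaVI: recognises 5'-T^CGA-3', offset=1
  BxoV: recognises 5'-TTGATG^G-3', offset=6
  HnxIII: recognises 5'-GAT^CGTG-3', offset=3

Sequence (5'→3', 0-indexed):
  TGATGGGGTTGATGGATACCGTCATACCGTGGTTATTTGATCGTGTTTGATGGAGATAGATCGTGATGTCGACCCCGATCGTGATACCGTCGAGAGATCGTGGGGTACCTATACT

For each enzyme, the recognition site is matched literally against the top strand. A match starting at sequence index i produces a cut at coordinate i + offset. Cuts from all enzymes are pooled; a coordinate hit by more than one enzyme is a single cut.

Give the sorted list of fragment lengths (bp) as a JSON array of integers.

[1,3,5,8,8,8,8,9,9,9,11,14,22]

Site scan:
  GruIV (ATGTCGAC, off=5): starts [65] → cuts [70]
  TgoI (ATACCGT, off=4): starts [15, 23, 83] → cuts [19, 27, 87]
  UxaVI (TCGA, off=1): starts [68, 89] → cuts [69, 90]
  BxoV (TTGATGG, off=6): starts [8, 46, 114] → cuts [5, 14, 52]
  HnxIII (GATCGTG, off=3): starts [38, 58, 76, 95] → cuts [41, 61, 79, 98]

All cut coordinates (distinct, sorted): [5, 14, 19, 27, 41, 52, 61, 69, 70, 79, 87, 90, 98]

Fragment lengths:
  5→14: 9 bp
  14→19: 5 bp
  19→27: 8 bp
  27→41: 14 bp
  41→52: 11 bp
  52→61: 9 bp
  61→69: 8 bp
  69→70: 1 bp
  70→79: 9 bp
  79→87: 8 bp
  87→90: 3 bp
  90→98: 8 bp
  98→5 (wrap): 115-98+5 = 22 bp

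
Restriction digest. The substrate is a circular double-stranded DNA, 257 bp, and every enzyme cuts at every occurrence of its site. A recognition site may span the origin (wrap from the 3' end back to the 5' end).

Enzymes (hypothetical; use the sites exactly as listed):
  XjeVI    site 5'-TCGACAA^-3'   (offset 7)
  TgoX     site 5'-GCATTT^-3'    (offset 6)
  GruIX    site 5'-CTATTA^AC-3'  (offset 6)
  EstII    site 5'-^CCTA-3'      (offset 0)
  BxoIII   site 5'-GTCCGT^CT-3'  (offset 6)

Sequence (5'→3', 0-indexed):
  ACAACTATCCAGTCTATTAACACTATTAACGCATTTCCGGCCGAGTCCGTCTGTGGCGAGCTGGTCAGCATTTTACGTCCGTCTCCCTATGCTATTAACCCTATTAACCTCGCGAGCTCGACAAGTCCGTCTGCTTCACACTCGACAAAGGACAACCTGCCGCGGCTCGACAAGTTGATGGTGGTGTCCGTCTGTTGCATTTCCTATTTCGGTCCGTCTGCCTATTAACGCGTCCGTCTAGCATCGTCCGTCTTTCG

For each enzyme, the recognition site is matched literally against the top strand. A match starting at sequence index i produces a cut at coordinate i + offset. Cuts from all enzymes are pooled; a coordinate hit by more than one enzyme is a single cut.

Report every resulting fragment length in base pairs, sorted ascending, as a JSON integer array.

[2,3,3,6,7,7,8,9,9,10,10,11,12,14,14,15,15,18,18,18,23,25]

Scan for sites:
  XjeVI (TCGACAA, off=7): starts [117, 141, 166, 254] → cuts [4, 124, 148, 173]
  TgoX (GCATTT, off=6): starts [30, 67, 196] → cuts [36, 73, 202]
  GruIX (CTATTAAC, off=6): starts [13, 22, 91, 100, 221] → cuts [19, 28, 97, 106, 227]
  EstII (CCTA, off=0): starts [85, 99, 202, 220] → cuts [85, 99, 202, 220]
  BxoIII (GTCCGTCT, off=6): starts [44, 76, 124, 185, 211, 231, 245] → cuts [50, 82, 130, 191, 217, 237, 251]

All cut coordinates (distinct, sorted): [4, 19, 28, 36, 50, 73, 82, 85, 97, 99, 106, 124, 130, 148, 173, 191, 202, 217, 220, 227, 237, 251]

Fragment lengths:
  4→19: 15 bp
  19→28: 9 bp
  28→36: 8 bp
  36→50: 14 bp
  50→73: 23 bp
  73→82: 9 bp
  82→85: 3 bp
  85→97: 12 bp
  97→99: 2 bp
  99→106: 7 bp
  106→124: 18 bp
  124→130: 6 bp
  130→148: 18 bp
  148→173: 25 bp
  173→191: 18 bp
  191→202: 11 bp
  202→217: 15 bp
  217→220: 3 bp
  220→227: 7 bp
  227→237: 10 bp
  237→251: 14 bp
  251→4 (wrap): 257-251+4 = 10 bp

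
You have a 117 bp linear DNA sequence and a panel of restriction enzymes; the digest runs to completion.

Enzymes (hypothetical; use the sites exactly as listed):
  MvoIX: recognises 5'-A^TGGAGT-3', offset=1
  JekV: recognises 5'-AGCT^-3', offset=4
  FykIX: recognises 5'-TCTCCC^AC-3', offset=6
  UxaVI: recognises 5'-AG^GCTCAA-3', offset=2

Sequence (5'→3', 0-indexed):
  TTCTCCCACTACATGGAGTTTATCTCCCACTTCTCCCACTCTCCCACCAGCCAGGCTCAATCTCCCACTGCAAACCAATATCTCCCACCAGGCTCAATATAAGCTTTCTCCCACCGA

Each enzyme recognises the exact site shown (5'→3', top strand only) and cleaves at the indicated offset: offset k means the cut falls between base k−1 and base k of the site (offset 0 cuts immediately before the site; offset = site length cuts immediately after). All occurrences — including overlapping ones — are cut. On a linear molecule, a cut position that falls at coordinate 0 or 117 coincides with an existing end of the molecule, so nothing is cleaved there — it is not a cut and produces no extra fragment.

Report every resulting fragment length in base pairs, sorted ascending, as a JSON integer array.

Site scan:
  MvoIX (ATGGAGT, off=1): starts [12] → cuts [13]
  JekV (AGCT, off=4): starts [101] → cuts [105]
  FykIX (TCTCCCAC, off=6): starts [1, 22, 31, 39, 60, 80, 106] → cuts [7, 28, 37, 45, 66, 86, 112]
  UxaVI (AGGCTCAA, off=2): starts [52, 89] → cuts [54, 91]

Pooled cuts: [7, 13, 28, 37, 45, 54, 66, 86, 91, 105, 112]

Fragment lengths:
  [0,7): 7 bp
  [7,13): 6 bp
  [13,28): 15 bp
  [28,37): 9 bp
  [37,45): 8 bp
  [45,54): 9 bp
  [54,66): 12 bp
  [66,86): 20 bp
  [86,91): 5 bp
  [91,105): 14 bp
  [105,112): 7 bp
  [112,117): 5 bp

[5,5,6,7,7,8,9,9,12,14,15,20]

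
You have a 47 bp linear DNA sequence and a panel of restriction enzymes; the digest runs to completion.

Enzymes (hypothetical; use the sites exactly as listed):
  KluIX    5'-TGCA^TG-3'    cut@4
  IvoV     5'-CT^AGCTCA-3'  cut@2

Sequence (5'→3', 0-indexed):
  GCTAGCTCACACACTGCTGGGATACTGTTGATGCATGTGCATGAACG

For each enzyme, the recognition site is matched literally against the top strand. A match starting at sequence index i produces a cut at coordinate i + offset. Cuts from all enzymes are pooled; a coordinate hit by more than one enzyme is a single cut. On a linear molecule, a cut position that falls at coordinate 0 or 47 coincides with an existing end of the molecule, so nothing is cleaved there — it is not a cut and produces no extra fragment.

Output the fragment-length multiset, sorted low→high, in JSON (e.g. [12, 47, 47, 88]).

Per-enzyme occurrences:
  KluIX TGCATG/4: at [31, 37] ⇒ [35, 41]
  IvoV CTAGCTCA/2: at [1] ⇒ [3]

All cut coordinates (distinct, sorted): [3, 35, 41]

Fragment lengths:
  [0,3): 3 bp
  [3,35): 32 bp
  [35,41): 6 bp
  [41,47): 6 bp

[3,6,6,32]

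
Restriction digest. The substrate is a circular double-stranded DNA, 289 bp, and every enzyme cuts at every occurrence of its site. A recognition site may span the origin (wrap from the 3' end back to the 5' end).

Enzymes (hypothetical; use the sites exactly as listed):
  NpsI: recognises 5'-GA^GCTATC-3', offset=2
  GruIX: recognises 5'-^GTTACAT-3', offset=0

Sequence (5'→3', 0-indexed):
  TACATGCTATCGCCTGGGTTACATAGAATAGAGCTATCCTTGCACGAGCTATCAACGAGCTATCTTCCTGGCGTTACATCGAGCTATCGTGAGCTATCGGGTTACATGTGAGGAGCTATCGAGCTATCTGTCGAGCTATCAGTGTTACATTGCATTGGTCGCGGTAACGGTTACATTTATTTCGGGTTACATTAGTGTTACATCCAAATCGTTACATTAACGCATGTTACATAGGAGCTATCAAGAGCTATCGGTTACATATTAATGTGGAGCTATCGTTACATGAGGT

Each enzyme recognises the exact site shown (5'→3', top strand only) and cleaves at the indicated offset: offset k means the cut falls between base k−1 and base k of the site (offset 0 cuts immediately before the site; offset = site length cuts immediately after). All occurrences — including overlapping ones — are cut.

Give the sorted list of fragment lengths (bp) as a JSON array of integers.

Site scan:
  NpsI GAGCTATC/2: at [30, 45, 56, 80, 90, 112, 120, 132, 234, 244, 269] ⇒ [32, 47, 58, 82, 92, 114, 122, 134, 236, 246, 271]
  GruIX GTTACAT/0: at [17, 72, 100, 143, 169, 185, 196, 210, 225, 253, 277, 287] ⇒ [17, 72, 100, 143, 169, 185, 196, 210, 225, 253, 277, 287]

All cut coordinates (distinct, sorted): [17, 32, 47, 58, 72, 82, 92, 100, 114, 122, 134, 143, 169, 185, 196, 210, 225, 236, 246, 253, 271, 277, 287]

Fragment lengths:
  17→32: 15 bp
  32→47: 15 bp
  47→58: 11 bp
  58→72: 14 bp
  72→82: 10 bp
  82→92: 10 bp
  92→100: 8 bp
  100→114: 14 bp
  114→122: 8 bp
  122→134: 12 bp
  134→143: 9 bp
  143→169: 26 bp
  169→185: 16 bp
  185→196: 11 bp
  196→210: 14 bp
  210→225: 15 bp
  225→236: 11 bp
  236→246: 10 bp
  246→253: 7 bp
  253→271: 18 bp
  271→277: 6 bp
  277→287: 10 bp
  287→17 (wrap): 289-287+17 = 19 bp

[6,7,8,8,9,10,10,10,10,11,11,11,12,14,14,14,15,15,15,16,18,19,26]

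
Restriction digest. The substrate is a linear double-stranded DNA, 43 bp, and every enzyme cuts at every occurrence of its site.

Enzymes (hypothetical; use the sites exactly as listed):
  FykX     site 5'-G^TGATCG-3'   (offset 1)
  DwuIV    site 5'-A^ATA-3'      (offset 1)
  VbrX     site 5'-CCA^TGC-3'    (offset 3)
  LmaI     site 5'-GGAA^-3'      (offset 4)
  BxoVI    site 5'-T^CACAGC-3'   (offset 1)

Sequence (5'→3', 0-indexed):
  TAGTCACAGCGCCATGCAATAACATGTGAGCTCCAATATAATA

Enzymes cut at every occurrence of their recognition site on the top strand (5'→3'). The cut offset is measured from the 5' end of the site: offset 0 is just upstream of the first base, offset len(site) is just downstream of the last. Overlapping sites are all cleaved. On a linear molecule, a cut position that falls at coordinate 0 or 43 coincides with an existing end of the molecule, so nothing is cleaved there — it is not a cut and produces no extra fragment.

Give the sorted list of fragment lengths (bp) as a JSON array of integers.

[3,4,4,5,10,17]

Site scan:
  FykX (GTGATCG, off=1): no sites
  DwuIV AATA/1: at [17, 34, 39] ⇒ [18, 35, 40]
  VbrX CCATGC/3: at [11] ⇒ [14]
  LmaI (GGAA, off=4): no sites
  BxoVI TCACAGC/1: at [3] ⇒ [4]

All cut coordinates (distinct, sorted): [4, 14, 18, 35, 40]

Fragments:
  [0,4): 4 bp
  [4,14): 10 bp
  [14,18): 4 bp
  [18,35): 17 bp
  [35,40): 5 bp
  [40,43): 3 bp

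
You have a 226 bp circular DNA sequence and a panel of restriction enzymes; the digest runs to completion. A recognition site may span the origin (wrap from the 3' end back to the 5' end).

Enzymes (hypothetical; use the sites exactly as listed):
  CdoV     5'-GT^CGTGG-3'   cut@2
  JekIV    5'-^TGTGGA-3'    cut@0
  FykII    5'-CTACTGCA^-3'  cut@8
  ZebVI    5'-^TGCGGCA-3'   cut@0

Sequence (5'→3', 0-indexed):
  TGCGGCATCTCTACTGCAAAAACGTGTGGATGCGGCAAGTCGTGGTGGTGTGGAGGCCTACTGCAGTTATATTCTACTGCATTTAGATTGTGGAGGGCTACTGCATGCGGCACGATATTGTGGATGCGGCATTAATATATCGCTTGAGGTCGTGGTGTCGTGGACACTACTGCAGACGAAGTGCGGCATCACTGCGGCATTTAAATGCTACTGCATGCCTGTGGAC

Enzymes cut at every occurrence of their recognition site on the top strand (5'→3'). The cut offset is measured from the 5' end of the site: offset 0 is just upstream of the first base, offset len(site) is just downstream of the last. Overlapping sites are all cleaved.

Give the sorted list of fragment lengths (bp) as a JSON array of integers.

Scan for sites:
  CdoV GTCGTGG/2: at [38, 148, 156] ⇒ [40, 150, 158]
  JekIV TGTGGA/0: at [24, 48, 88, 118, 219] ⇒ [24, 48, 88, 118, 219]
  FykII CTACTGCA/8: at [10, 57, 73, 97, 166, 207] ⇒ [18, 65, 81, 105, 174, 215]
  ZebVI TGCGGCA/0: at [0, 30, 105, 124, 181, 192] ⇒ [0, 30, 105, 124, 181, 192]

Pooled cuts: [0, 18, 24, 30, 40, 48, 65, 81, 88, 105, 118, 124, 150, 158, 174, 181, 192, 215, 219]

Fragments:
  0→18: 18 bp
  18→24: 6 bp
  24→30: 6 bp
  30→40: 10 bp
  40→48: 8 bp
  48→65: 17 bp
  65→81: 16 bp
  81→88: 7 bp
  88→105: 17 bp
  105→118: 13 bp
  118→124: 6 bp
  124→150: 26 bp
  150→158: 8 bp
  158→174: 16 bp
  174→181: 7 bp
  181→192: 11 bp
  192→215: 23 bp
  215→219: 4 bp
  219→0 (wrap): 226-219+0 = 7 bp

[4,6,6,6,7,7,7,8,8,10,11,13,16,16,17,17,18,23,26]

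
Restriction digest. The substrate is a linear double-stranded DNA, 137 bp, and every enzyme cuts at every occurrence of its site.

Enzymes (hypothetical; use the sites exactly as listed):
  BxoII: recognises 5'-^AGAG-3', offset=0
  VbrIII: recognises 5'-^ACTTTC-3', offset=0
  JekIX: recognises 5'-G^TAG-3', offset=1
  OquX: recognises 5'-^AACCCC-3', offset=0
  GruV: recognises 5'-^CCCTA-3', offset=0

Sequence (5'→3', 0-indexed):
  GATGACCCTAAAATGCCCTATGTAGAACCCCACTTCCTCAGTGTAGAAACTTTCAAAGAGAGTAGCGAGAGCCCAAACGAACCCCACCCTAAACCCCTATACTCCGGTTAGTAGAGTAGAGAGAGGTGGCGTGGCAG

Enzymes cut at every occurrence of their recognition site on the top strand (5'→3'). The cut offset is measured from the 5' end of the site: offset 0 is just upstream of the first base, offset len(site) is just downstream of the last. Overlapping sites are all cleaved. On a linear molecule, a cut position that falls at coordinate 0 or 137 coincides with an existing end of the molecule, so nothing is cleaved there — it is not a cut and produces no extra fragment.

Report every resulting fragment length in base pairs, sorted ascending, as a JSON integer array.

[1,1,2,2,2,3,3,4,4,5,5,5,5,7,7,8,10,12,16,17,18]

Site scan:
  BxoII AGAG/0: at [56, 58, 67, 112, 117, 119, 121] ⇒ [56, 58, 67, 112, 117, 119, 121]
  VbrIII ACTTTC/0: at [48] ⇒ [48]
  JekIX GTAG/1: at [21, 42, 61, 110, 115] ⇒ [22, 43, 62, 111, 116]
  OquX AACCCC/0: at [25, 79, 91] ⇒ [25, 79, 91]
  GruV CCCTA/0: at [5, 15, 86, 94] ⇒ [5, 15, 86, 94]

All cut coordinates (distinct, sorted): [5, 15, 22, 25, 43, 48, 56, 58, 62, 67, 79, 86, 91, 94, 111, 112, 116, 117, 119, 121]

Fragments:
  [0,5): 5 bp
  [5,15): 10 bp
  [15,22): 7 bp
  [22,25): 3 bp
  [25,43): 18 bp
  [43,48): 5 bp
  [48,56): 8 bp
  [56,58): 2 bp
  [58,62): 4 bp
  [62,67): 5 bp
  [67,79): 12 bp
  [79,86): 7 bp
  [86,91): 5 bp
  [91,94): 3 bp
  [94,111): 17 bp
  [111,112): 1 bp
  [112,116): 4 bp
  [116,117): 1 bp
  [117,119): 2 bp
  [119,121): 2 bp
  [121,137): 16 bp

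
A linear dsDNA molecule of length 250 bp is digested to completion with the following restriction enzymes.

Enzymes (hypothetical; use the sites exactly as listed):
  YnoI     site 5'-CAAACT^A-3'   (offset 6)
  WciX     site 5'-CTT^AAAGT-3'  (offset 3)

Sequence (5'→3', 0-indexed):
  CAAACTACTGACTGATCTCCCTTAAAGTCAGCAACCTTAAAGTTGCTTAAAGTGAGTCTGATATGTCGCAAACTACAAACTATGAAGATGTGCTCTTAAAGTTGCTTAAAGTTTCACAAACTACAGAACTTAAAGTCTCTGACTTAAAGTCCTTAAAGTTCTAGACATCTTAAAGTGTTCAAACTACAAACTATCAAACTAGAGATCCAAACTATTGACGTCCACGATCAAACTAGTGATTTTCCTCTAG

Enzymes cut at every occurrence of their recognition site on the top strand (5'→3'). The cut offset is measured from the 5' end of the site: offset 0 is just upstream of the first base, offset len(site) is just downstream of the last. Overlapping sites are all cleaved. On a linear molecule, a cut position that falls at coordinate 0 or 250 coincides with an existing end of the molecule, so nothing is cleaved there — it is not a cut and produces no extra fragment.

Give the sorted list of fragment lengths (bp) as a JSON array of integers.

[6,7,7,8,9,9,10,10,13,14,14,15,15,16,16,17,17,21,26]

Scan for sites:
  YnoI (CAAACTA, off=6): starts [0, 68, 75, 116, 179, 186, 194, 207, 228] → cuts [6, 74, 81, 122, 185, 192, 200, 213, 234]
  WciX (CTTAAAGT, off=3): starts [20, 35, 45, 94, 104, 128, 142, 151, 168] → cuts [23, 38, 48, 97, 107, 131, 145, 154, 171]

Pooled cuts: [6, 23, 38, 48, 74, 81, 97, 107, 122, 131, 145, 154, 171, 185, 192, 200, 213, 234]

Fragments:
  [0,6): 6 bp
  [6,23): 17 bp
  [23,38): 15 bp
  [38,48): 10 bp
  [48,74): 26 bp
  [74,81): 7 bp
  [81,97): 16 bp
  [97,107): 10 bp
  [107,122): 15 bp
  [122,131): 9 bp
  [131,145): 14 bp
  [145,154): 9 bp
  [154,171): 17 bp
  [171,185): 14 bp
  [185,192): 7 bp
  [192,200): 8 bp
  [200,213): 13 bp
  [213,234): 21 bp
  [234,250): 16 bp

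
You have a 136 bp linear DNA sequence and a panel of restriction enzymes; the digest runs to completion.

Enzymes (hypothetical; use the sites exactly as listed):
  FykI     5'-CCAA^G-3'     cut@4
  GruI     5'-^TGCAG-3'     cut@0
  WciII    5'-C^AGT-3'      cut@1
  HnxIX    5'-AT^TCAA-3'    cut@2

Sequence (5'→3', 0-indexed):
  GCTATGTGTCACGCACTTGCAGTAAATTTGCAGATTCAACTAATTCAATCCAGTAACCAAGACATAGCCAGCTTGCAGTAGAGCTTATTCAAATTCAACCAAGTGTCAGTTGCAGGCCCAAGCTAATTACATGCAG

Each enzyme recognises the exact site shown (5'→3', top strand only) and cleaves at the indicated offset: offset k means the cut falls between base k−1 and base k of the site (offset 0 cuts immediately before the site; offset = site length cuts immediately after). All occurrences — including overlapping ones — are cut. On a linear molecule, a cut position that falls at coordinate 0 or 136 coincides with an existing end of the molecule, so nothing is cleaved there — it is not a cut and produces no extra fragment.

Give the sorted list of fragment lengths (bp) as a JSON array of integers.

[3,3,3,5,5,6,7,7,8,8,9,9,10,11,12,13,17]

Site scan:
  FykI CCAAG/4: at [56, 98, 117] ⇒ [60, 102, 121]
  GruI TGCAG/0: at [17, 28, 73, 110, 131] ⇒ [17, 28, 73, 110, 131]
  WciII CAGT/1: at [19, 50, 75, 106] ⇒ [20, 51, 76, 107]
  HnxIX ATTCAA/2: at [33, 42, 86, 92] ⇒ [35, 44, 88, 94]

Pooled cuts: [17, 20, 28, 35, 44, 51, 60, 73, 76, 88, 94, 102, 107, 110, 121, 131]

Fragments:
  [0,17): 17 bp
  [17,20): 3 bp
  [20,28): 8 bp
  [28,35): 7 bp
  [35,44): 9 bp
  [44,51): 7 bp
  [51,60): 9 bp
  [60,73): 13 bp
  [73,76): 3 bp
  [76,88): 12 bp
  [88,94): 6 bp
  [94,102): 8 bp
  [102,107): 5 bp
  [107,110): 3 bp
  [110,121): 11 bp
  [121,131): 10 bp
  [131,136): 5 bp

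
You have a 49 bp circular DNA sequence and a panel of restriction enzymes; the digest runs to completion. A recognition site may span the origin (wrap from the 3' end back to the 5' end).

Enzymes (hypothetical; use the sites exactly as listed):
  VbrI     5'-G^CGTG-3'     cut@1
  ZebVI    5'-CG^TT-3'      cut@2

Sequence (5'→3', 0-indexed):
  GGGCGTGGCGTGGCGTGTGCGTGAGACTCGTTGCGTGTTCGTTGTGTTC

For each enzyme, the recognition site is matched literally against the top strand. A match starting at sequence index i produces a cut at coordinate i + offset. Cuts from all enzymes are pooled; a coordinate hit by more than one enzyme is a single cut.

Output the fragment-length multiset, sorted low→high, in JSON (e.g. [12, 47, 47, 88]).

[3,5,5,6,8,11,11]

Per-enzyme occurrences:
  VbrI GCGTG/1: at [2, 7, 12, 18, 32] ⇒ [3, 8, 13, 19, 33]
  ZebVI CGTT/2: at [28, 39] ⇒ [30, 41]

All cut coordinates (distinct, sorted): [3, 8, 13, 19, 30, 33, 41]

Fragments:
  3→8: 5 bp
  8→13: 5 bp
  13→19: 6 bp
  19→30: 11 bp
  30→33: 3 bp
  33→41: 8 bp
  41→3 (wrap): 49-41+3 = 11 bp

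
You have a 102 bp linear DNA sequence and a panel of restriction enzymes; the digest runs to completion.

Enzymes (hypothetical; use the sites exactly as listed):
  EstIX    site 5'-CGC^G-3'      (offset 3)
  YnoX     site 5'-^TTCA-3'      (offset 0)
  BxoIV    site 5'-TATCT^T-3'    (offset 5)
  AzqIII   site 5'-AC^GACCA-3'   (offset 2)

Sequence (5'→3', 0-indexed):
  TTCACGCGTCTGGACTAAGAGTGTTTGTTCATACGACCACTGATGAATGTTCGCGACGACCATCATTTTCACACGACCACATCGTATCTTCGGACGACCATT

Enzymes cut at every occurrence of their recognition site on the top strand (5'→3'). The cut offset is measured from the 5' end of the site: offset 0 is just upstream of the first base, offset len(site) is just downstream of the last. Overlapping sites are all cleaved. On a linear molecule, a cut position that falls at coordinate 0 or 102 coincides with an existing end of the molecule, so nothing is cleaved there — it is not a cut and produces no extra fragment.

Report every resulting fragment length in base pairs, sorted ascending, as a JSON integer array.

[3,6,7,7,7,7,10,15,20,20]

Per-enzyme occurrences:
  EstIX (CGCG, off=3): starts [4, 51] → cuts [7, 54]
  YnoX (TTCA, off=0): starts [0, 27, 67] → cuts [27, 67] (position 0 is a terminus of the linear molecule — no cut)
  BxoIV (TATCTT, off=5): starts [84] → cuts [89]
  AzqIII (ACGACCA, off=2): starts [32, 55, 72, 93] → cuts [34, 57, 74, 95]

All cut coordinates (distinct, sorted): [7, 27, 34, 54, 57, 67, 74, 89, 95]

Fragments:
  [0,7): 7 bp
  [7,27): 20 bp
  [27,34): 7 bp
  [34,54): 20 bp
  [54,57): 3 bp
  [57,67): 10 bp
  [67,74): 7 bp
  [74,89): 15 bp
  [89,95): 6 bp
  [95,102): 7 bp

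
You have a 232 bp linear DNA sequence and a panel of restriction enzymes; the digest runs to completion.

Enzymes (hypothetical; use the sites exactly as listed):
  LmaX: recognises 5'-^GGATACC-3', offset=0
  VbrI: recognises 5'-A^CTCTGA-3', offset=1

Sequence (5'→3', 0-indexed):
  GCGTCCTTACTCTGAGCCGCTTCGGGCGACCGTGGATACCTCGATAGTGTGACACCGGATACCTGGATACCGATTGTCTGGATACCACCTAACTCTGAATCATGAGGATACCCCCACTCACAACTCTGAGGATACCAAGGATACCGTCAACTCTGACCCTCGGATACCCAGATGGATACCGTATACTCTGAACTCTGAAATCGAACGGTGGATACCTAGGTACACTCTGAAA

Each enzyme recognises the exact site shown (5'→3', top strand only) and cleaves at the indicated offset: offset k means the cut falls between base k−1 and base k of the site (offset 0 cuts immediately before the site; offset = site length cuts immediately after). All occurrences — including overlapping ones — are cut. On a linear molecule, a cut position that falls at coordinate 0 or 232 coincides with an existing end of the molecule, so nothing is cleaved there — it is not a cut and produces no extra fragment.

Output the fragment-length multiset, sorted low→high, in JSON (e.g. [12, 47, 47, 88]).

Scan for sites:
  LmaX (GGATACC, off=0): starts [33, 56, 64, 79, 105, 129, 138, 161, 173, 209] → cuts [33, 56, 64, 79, 105, 129, 138, 161, 173, 209]
  VbrI (ACTCTGA, off=1): starts [8, 91, 122, 149, 184, 191, 223] → cuts [9, 92, 123, 150, 185, 192, 224]

All cut coordinates (distinct, sorted): [9, 33, 56, 64, 79, 92, 105, 123, 129, 138, 150, 161, 173, 185, 192, 209, 224]

Fragment lengths:
  [0,9): 9 bp
  [9,33): 24 bp
  [33,56): 23 bp
  [56,64): 8 bp
  [64,79): 15 bp
  [79,92): 13 bp
  [92,105): 13 bp
  [105,123): 18 bp
  [123,129): 6 bp
  [129,138): 9 bp
  [138,150): 12 bp
  [150,161): 11 bp
  [161,173): 12 bp
  [173,185): 12 bp
  [185,192): 7 bp
  [192,209): 17 bp
  [209,224): 15 bp
  [224,232): 8 bp

[6,7,8,8,9,9,11,12,12,12,13,13,15,15,17,18,23,24]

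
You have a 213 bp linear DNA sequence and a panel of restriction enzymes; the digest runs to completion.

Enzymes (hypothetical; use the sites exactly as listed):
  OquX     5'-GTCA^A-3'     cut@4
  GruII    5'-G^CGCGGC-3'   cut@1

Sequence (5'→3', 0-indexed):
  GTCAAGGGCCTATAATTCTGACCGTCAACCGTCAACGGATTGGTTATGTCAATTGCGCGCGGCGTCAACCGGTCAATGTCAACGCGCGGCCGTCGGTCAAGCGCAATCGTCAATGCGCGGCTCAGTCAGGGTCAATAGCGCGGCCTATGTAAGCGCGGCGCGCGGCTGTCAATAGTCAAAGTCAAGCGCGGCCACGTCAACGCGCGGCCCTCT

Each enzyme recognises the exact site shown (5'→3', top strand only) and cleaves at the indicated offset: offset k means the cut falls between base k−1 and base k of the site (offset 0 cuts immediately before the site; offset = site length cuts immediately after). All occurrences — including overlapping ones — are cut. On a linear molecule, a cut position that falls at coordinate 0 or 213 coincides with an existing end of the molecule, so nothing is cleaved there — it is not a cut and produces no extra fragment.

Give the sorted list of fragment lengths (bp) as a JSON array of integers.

Site scan:
  OquX GTCAA/4: at [0, 23, 30, 47, 63, 71, 77, 95, 108, 130, 167, 174, 180, 195] ⇒ [4, 27, 34, 51, 67, 75, 81, 99, 112, 134, 171, 178, 184, 199]
  GruII GCGCGGC/1: at [56, 83, 114, 137, 152, 159, 185, 201] ⇒ [57, 84, 115, 138, 153, 160, 186, 202]

All cut coordinates (distinct, sorted): [4, 27, 34, 51, 57, 67, 75, 81, 84, 99, 112, 115, 134, 138, 153, 160, 171, 178, 184, 186, 199, 202]

Fragments:
  [0,4): 4 bp
  [4,27): 23 bp
  [27,34): 7 bp
  [34,51): 17 bp
  [51,57): 6 bp
  [57,67): 10 bp
  [67,75): 8 bp
  [75,81): 6 bp
  [81,84): 3 bp
  [84,99): 15 bp
  [99,112): 13 bp
  [112,115): 3 bp
  [115,134): 19 bp
  [134,138): 4 bp
  [138,153): 15 bp
  [153,160): 7 bp
  [160,171): 11 bp
  [171,178): 7 bp
  [178,184): 6 bp
  [184,186): 2 bp
  [186,199): 13 bp
  [199,202): 3 bp
  [202,213): 11 bp

[2,3,3,3,4,4,6,6,6,7,7,7,8,10,11,11,13,13,15,15,17,19,23]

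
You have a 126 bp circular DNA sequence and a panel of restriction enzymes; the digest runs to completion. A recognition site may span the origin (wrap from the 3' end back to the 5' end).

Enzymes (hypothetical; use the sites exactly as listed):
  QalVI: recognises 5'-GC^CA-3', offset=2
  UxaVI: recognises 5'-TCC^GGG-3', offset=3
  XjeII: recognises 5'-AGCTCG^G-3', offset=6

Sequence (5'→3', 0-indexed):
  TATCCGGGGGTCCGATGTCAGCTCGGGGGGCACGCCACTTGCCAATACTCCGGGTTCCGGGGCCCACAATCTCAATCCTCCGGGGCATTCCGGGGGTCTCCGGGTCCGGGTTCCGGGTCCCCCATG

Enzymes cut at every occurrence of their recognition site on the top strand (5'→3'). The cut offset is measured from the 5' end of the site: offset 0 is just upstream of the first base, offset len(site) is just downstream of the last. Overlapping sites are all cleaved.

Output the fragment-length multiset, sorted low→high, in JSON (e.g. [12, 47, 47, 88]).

Site scan:
  QalVI (GCCA, off=2): starts [33, 40] → cuts [35, 42]
  UxaVI (TCCGGG, off=3): starts [2, 48, 55, 78, 88, 98, 104, 111] → cuts [5, 51, 58, 81, 91, 101, 107, 114]
  XjeII (AGCTCGG, off=6): starts [19] → cuts [25]

All cut coordinates (distinct, sorted): [5, 25, 35, 42, 51, 58, 81, 91, 101, 107, 114]

Fragment lengths:
  5→25: 20 bp
  25→35: 10 bp
  35→42: 7 bp
  42→51: 9 bp
  51→58: 7 bp
  58→81: 23 bp
  81→91: 10 bp
  91→101: 10 bp
  101→107: 6 bp
  107→114: 7 bp
  114→5 (wrap): 126-114+5 = 17 bp

[6,7,7,7,9,10,10,10,17,20,23]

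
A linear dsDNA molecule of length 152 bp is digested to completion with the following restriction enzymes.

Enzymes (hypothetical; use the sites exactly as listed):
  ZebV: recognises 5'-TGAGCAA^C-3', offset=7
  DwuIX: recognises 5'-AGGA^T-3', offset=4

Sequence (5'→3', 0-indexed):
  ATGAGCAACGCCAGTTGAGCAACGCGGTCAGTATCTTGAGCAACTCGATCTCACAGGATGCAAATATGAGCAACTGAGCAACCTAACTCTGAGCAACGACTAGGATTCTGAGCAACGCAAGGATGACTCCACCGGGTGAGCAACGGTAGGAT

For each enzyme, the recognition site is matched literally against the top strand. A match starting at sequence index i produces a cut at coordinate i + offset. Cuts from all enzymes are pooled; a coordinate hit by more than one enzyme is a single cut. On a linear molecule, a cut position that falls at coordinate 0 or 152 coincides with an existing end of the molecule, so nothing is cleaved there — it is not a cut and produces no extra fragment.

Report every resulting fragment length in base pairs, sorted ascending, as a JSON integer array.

[1,8,8,8,8,9,10,14,15,15,15,20,21]

Site scan:
  ZebV TGAGCAAC/7: at [1, 15, 36, 66, 74, 89, 108, 136] ⇒ [8, 22, 43, 73, 81, 96, 115, 143]
  DwuIX AGGAT/4: at [54, 101, 119, 147] ⇒ [58, 105, 123, 151]

Pooled cuts: [8, 22, 43, 58, 73, 81, 96, 105, 115, 123, 143, 151]

Fragment lengths:
  [0,8): 8 bp
  [8,22): 14 bp
  [22,43): 21 bp
  [43,58): 15 bp
  [58,73): 15 bp
  [73,81): 8 bp
  [81,96): 15 bp
  [96,105): 9 bp
  [105,115): 10 bp
  [115,123): 8 bp
  [123,143): 20 bp
  [143,151): 8 bp
  [151,152): 1 bp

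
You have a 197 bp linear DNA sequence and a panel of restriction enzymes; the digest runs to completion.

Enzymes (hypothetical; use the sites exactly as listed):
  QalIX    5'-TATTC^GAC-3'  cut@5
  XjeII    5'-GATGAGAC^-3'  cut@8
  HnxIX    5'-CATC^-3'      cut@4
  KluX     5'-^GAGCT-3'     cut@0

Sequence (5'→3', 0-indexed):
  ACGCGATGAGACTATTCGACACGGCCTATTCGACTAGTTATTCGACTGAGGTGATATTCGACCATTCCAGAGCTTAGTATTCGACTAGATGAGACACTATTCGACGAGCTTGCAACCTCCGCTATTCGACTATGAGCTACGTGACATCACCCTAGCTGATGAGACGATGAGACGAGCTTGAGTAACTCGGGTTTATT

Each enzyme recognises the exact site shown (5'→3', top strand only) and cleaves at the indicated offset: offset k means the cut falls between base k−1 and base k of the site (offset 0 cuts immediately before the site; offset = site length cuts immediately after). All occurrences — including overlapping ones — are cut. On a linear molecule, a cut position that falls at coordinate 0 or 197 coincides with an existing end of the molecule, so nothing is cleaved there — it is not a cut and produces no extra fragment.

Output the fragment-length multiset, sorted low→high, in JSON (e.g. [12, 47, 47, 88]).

[3,5,6,7,8,10,12,12,13,13,14,15,16,17,22,24]

Site scan:
  QalIX (TATTCGAC, off=5): starts [12, 26, 38, 54, 77, 97, 122] → cuts [17, 31, 43, 59, 82, 102, 127]
  XjeII (GATGAGAC, off=8): starts [4, 87, 157, 165] → cuts [12, 95, 165, 173]
  HnxIX (CATC, off=4): starts [144] → cuts [148]
  KluX (GAGCT, off=0): starts [69, 105, 133, 173] → cuts [69, 105, 133, 173]

Pooled cuts: [12, 17, 31, 43, 59, 69, 82, 95, 102, 105, 127, 133, 148, 165, 173]

Fragments:
  [0,12): 12 bp
  [12,17): 5 bp
  [17,31): 14 bp
  [31,43): 12 bp
  [43,59): 16 bp
  [59,69): 10 bp
  [69,82): 13 bp
  [82,95): 13 bp
  [95,102): 7 bp
  [102,105): 3 bp
  [105,127): 22 bp
  [127,133): 6 bp
  [133,148): 15 bp
  [148,165): 17 bp
  [165,173): 8 bp
  [173,197): 24 bp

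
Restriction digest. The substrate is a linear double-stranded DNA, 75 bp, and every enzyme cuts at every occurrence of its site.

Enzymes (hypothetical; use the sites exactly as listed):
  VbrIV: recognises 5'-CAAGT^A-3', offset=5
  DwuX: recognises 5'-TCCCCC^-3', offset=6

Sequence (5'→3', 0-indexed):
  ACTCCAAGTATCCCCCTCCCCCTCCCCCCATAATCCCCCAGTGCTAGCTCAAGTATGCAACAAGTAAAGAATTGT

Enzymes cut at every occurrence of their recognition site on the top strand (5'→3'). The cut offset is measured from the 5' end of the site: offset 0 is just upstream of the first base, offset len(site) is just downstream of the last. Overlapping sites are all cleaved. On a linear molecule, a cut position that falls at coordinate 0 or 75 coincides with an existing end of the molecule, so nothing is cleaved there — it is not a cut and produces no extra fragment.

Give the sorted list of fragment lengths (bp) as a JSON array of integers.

[6,6,7,9,10,11,11,15]

Scan for sites:
  VbrIV CAAGTA/5: at [4, 49, 60] ⇒ [9, 54, 65]
  DwuX TCCCCC/6: at [10, 16, 22, 33] ⇒ [16, 22, 28, 39]

Pooled cuts: [9, 16, 22, 28, 39, 54, 65]

Fragment lengths:
  [0,9): 9 bp
  [9,16): 7 bp
  [16,22): 6 bp
  [22,28): 6 bp
  [28,39): 11 bp
  [39,54): 15 bp
  [54,65): 11 bp
  [65,75): 10 bp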